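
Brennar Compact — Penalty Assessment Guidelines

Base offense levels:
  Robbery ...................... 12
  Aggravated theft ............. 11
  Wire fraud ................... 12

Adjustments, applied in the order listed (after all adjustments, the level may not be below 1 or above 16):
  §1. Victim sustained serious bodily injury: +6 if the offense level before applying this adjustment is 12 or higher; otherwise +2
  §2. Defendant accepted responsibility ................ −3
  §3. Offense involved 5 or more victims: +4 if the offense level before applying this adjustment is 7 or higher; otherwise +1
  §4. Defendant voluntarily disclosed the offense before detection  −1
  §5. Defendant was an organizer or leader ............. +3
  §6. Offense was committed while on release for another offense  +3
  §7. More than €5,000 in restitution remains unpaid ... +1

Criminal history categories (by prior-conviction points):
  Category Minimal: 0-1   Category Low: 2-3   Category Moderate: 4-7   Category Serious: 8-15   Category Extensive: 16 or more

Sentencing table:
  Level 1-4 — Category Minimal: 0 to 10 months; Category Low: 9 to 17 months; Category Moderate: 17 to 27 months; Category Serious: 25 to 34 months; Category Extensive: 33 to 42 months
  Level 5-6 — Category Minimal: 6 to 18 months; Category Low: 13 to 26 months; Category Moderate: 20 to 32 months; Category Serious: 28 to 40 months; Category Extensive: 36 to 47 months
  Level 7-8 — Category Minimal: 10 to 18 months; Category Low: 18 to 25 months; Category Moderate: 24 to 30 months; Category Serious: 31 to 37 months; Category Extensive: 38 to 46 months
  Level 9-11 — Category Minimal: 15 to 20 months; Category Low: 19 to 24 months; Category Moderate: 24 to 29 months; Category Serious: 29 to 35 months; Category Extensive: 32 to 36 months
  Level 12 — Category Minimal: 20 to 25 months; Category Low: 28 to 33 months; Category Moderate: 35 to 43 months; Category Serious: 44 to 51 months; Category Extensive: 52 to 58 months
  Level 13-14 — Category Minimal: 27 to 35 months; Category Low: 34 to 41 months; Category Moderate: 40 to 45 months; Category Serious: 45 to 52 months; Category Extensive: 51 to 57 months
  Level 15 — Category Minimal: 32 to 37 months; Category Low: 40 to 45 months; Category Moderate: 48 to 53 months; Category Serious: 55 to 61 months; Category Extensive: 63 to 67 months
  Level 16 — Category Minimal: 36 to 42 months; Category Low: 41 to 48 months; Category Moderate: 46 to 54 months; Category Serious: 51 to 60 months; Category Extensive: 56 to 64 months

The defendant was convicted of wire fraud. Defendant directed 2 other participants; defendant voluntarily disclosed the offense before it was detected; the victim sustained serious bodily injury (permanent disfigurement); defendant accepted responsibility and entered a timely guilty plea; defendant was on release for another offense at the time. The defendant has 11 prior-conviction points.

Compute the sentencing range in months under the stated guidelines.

51-60 months

Base offense level for wire fraud: 12.
§1 applies (level before this adjustment is 12 ≥ 12, so +6): 12 + 6 = 18.
§2 applies: 18 − 3 = 15.
§3 does not apply.
§4 applies: 15 − 1 = 14.
§5 applies: 14 + 3 = 17.
§6 applies: 17 + 3 = 20.
§7 does not apply.
Level 20 exceeds the maximum of 16; capped at 16.
Final offense level: 16.
Criminal history: 11 prior points → Category Serious (8-15).
Level 16 falls in the 16 band.
Grid: Level 16 × Category Serious = 51-60 months.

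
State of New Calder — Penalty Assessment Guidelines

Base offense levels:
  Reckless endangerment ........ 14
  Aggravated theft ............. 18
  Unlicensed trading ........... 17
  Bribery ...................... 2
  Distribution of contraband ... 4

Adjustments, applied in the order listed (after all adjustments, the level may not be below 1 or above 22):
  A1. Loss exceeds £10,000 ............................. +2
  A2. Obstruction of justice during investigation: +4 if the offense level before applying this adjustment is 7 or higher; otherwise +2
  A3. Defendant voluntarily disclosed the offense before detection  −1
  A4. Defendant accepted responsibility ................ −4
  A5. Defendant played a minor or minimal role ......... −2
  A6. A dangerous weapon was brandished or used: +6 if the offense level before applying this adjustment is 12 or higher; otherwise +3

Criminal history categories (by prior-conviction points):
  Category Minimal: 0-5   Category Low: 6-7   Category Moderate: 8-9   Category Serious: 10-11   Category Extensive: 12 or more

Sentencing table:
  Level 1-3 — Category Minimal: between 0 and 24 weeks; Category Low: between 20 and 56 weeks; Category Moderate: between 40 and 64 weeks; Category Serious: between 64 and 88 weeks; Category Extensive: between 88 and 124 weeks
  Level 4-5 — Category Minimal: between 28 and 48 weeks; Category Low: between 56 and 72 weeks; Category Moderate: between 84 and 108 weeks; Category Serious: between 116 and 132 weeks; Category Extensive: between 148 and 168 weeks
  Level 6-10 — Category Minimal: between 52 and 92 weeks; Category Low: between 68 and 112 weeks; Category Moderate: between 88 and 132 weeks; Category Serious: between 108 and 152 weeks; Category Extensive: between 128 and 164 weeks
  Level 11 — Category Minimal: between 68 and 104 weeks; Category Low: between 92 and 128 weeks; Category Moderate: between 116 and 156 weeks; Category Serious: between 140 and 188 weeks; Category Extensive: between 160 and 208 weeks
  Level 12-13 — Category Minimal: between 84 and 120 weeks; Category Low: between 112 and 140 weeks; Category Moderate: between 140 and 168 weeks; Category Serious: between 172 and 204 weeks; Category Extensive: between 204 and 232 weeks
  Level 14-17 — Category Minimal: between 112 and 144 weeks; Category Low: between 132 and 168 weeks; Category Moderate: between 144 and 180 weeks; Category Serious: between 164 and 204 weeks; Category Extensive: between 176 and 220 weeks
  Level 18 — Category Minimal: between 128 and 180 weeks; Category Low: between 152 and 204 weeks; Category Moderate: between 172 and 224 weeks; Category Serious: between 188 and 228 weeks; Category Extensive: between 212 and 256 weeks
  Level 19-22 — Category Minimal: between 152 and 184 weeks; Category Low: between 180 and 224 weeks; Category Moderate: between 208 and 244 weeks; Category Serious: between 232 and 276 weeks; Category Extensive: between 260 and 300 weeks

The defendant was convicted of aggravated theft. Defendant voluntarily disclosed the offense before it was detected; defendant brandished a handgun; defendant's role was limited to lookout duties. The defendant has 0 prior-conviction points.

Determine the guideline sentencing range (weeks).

152-184 weeks

Base offense level for aggravated theft: 18.
A2 does not apply.
A3 applies: 18 − 1 = 17.
A4 does not apply.
A5 applies: 17 − 2 = 15.
A6 applies (level before this adjustment is 15 ≥ 12, so +6): 15 + 6 = 21.
Final offense level: 21.
Criminal history: 0 prior points → Category Minimal (0-5).
Level 21 falls in the 19-22 band.
Grid: Level 19-22 × Category Minimal = 152-184 weeks.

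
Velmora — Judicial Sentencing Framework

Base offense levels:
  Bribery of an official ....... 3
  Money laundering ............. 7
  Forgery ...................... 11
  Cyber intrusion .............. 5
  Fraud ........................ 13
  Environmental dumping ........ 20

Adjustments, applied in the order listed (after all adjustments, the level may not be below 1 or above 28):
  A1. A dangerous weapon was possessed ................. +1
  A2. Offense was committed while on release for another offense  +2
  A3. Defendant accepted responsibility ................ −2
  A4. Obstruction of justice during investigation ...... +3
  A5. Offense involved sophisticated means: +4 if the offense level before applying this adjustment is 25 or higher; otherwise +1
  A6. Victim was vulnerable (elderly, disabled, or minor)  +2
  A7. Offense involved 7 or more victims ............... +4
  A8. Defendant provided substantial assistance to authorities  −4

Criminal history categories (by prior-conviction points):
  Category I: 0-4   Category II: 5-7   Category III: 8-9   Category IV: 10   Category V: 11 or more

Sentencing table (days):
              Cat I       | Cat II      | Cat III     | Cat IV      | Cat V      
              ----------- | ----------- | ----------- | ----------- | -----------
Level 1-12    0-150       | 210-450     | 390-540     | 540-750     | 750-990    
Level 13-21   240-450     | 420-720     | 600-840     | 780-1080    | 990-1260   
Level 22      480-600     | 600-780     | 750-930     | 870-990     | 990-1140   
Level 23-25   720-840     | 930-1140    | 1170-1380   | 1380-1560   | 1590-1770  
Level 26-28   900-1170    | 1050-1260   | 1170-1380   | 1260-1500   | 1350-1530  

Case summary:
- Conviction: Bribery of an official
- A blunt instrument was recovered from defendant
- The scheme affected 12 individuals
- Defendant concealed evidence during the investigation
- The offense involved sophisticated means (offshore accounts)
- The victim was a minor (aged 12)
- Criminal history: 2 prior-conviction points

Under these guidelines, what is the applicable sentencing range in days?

240-450 days

Base offense level for bribery of an official: 3.
A1 applies: 3 + 1 = 4.
A3 does not apply.
A4 applies: 4 + 3 = 7.
A5 applies (level before this adjustment is 7 < 25, so +1): 7 + 1 = 8.
A6 applies: 8 + 2 = 10.
A7 applies: 10 + 4 = 14.
A8 does not apply.
Final offense level: 14.
Criminal history: 2 prior points → Category I (0-4).
Level 14 falls in the 13-21 band.
Grid: Level 13-21 × Category I = 240-450 days.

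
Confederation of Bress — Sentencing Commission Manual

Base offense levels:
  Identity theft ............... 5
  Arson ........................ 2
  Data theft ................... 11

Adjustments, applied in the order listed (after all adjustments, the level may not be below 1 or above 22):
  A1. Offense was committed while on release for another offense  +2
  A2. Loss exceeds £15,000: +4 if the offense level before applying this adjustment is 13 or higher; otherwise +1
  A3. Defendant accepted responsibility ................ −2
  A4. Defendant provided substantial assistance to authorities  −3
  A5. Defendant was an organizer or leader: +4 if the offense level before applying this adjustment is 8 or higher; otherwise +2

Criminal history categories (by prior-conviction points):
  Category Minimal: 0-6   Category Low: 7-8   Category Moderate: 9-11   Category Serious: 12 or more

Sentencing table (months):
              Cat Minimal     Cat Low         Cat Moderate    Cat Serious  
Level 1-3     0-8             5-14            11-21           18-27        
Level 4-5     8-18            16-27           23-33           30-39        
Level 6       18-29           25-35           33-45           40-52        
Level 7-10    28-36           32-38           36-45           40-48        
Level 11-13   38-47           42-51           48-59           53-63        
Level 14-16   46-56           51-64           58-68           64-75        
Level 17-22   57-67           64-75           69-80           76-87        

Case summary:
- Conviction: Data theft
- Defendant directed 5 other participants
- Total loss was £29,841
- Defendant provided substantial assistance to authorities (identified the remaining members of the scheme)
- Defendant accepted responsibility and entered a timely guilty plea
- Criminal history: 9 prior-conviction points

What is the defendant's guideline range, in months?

Base offense level for data theft: 11.
A2 applies (level before this adjustment is 11 < 13, so +1): 11 + 1 = 12.
A3 applies: 12 − 2 = 10.
A4 applies: 10 − 3 = 7.
A5 applies (level before this adjustment is 7 < 8, so +2): 7 + 2 = 9.
Final offense level: 9.
Criminal history: 9 prior points → Category Moderate (9-11).
Level 9 falls in the 7-10 band.
Grid: Level 7-10 × Category Moderate = 36-45 months.

36-45 months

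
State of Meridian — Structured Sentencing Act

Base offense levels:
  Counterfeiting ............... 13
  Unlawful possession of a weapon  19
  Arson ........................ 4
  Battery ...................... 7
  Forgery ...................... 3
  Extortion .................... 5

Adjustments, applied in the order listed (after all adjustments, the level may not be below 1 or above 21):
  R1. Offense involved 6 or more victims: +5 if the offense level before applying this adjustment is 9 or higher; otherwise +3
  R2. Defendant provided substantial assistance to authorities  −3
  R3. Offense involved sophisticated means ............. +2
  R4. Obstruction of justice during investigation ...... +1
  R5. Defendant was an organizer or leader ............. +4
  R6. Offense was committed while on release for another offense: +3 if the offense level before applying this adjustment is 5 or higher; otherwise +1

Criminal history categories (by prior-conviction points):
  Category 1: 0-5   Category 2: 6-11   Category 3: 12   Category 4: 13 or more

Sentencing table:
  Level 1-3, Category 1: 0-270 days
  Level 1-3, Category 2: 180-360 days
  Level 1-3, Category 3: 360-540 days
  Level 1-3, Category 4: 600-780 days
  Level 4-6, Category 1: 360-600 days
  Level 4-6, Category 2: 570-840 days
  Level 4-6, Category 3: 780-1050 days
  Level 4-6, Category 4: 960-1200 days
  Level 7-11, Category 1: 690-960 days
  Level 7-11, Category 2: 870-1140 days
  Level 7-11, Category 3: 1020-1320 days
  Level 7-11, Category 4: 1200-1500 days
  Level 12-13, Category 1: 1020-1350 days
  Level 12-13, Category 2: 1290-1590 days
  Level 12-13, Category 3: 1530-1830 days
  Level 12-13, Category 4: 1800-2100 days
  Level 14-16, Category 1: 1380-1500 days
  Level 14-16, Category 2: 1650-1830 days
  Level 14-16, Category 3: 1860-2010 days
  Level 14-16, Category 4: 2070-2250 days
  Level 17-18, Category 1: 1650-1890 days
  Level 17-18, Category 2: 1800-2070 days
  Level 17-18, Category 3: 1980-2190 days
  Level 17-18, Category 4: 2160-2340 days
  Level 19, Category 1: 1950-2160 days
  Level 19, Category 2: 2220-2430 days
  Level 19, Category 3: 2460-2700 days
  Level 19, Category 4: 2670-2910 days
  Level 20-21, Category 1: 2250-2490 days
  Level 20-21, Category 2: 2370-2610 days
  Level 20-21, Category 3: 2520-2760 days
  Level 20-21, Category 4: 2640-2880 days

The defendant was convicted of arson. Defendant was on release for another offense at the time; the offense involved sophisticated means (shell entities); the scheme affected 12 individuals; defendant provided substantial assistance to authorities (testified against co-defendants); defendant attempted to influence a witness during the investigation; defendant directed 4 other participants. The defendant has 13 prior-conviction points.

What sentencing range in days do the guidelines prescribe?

2070-2250 days

Base offense level for arson: 4.
R1 applies (level before this adjustment is 4 < 9, so +3): 4 + 3 = 7.
R2 applies: 7 − 3 = 4.
R3 applies: 4 + 2 = 6.
R4 applies: 6 + 1 = 7.
R5 applies: 7 + 4 = 11.
R6 applies (level before this adjustment is 11 ≥ 5, so +3): 11 + 3 = 14.
Final offense level: 14.
Criminal history: 13 prior points → Category 4 (13+).
Level 14 falls in the 14-16 band.
Grid: Level 14-16 × Category 4 = 2070-2250 days.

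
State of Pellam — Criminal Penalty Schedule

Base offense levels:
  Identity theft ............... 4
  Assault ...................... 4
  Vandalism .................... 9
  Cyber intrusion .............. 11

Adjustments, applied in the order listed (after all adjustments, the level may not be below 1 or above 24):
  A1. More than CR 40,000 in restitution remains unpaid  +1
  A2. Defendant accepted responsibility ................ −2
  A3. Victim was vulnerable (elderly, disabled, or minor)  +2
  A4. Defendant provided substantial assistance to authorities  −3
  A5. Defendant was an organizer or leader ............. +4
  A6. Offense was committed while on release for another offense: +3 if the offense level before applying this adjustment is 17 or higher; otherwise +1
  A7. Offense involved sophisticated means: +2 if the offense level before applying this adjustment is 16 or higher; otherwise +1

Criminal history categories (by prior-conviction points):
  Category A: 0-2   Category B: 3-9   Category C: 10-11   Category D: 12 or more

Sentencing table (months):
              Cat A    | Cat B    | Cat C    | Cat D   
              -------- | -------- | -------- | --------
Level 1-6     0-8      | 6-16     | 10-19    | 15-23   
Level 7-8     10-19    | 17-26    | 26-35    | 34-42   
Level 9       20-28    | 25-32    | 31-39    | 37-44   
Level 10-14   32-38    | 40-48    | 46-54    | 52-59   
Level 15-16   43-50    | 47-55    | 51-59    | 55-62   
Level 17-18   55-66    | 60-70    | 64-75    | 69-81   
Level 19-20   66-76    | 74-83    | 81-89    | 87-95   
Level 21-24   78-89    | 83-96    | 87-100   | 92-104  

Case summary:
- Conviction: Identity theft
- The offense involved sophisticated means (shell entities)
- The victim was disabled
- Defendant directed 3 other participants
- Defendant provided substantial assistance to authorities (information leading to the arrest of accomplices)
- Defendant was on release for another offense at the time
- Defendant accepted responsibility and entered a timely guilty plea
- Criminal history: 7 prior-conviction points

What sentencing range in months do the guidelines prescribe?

Base offense level for identity theft: 4.
A2 applies: 4 − 2 = 2.
A3 applies: 2 + 2 = 4.
A4 applies: 4 − 3 = 1.
A5 applies: 1 + 4 = 5.
A6 applies (level before this adjustment is 5 < 17, so +1): 5 + 1 = 6.
A7 applies (level before this adjustment is 6 < 16, so +1): 6 + 1 = 7.
Final offense level: 7.
Criminal history: 7 prior points → Category B (3-9).
Level 7 falls in the 7-8 band.
Grid: Level 7-8 × Category B = 17-26 months.

17-26 months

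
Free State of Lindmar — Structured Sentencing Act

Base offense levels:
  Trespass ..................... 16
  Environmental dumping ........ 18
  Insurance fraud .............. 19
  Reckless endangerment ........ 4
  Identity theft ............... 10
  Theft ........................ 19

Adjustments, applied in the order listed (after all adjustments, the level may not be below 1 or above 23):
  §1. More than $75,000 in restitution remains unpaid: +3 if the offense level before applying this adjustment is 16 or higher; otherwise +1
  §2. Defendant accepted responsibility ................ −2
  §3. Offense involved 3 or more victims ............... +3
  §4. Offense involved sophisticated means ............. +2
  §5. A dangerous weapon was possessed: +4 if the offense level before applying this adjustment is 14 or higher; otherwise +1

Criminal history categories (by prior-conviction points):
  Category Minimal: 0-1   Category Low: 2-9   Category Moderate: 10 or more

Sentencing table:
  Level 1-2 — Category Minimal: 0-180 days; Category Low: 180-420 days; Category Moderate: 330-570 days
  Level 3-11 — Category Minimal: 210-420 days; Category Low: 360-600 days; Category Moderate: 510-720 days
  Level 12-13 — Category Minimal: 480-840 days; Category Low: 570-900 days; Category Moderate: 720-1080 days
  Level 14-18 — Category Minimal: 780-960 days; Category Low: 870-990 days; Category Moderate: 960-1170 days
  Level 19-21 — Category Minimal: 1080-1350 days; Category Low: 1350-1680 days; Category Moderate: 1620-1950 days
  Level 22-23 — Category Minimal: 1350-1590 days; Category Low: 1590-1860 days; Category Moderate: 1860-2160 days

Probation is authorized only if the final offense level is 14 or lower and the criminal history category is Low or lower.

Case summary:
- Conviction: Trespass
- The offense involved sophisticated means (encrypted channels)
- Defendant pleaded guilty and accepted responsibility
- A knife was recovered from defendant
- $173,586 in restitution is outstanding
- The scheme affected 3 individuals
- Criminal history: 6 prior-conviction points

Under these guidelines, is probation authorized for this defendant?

No

Base offense level for trespass: 16.
§1 applies (level before this adjustment is 16 ≥ 16, so +3): 16 + 3 = 19.
§2 applies: 19 − 2 = 17.
§3 applies: 17 + 3 = 20.
§4 applies: 20 + 2 = 22.
§5 applies (level before this adjustment is 22 ≥ 14, so +4): 22 + 4 = 26.
Level 26 exceeds the maximum of 23; capped at 23.
Final offense level: 23.
Criminal history: 6 prior points → Category Low (2-9).
Level 23 falls in the 22-23 band.
Grid: Level 22-23 × Category Low = 1590-1860 days.
Probation check: level 23 > 14 and category Low ≤ Low → not eligible.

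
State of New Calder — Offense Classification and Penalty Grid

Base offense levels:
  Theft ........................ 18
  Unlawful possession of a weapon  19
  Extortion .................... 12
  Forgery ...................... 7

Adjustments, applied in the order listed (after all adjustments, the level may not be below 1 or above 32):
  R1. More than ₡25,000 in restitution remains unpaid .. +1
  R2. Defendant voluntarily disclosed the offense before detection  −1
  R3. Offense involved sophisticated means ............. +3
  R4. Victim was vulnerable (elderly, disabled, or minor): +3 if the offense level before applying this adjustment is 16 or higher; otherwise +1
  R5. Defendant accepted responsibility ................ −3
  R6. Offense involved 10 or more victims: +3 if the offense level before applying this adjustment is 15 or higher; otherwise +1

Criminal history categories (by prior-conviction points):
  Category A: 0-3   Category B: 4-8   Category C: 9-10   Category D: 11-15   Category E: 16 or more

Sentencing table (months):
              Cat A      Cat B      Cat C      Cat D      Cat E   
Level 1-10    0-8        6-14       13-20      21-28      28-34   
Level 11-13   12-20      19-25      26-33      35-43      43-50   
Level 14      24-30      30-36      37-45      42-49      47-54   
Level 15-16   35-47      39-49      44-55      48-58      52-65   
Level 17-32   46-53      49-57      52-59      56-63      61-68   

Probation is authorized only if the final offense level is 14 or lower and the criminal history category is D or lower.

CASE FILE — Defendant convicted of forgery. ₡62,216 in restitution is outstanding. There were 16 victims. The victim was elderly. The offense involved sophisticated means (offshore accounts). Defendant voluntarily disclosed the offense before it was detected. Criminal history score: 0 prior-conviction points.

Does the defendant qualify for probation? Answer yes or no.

Yes

Base offense level for forgery: 7.
R1 applies: 7 + 1 = 8.
R2 applies: 8 − 1 = 7.
R3 applies: 7 + 3 = 10.
R4 applies (level before this adjustment is 10 < 16, so +1): 10 + 1 = 11.
R6 applies (level before this adjustment is 11 < 15, so +1): 11 + 1 = 12.
Final offense level: 12.
Criminal history: 0 prior points → Category A (0-3).
Level 12 falls in the 11-13 band.
Grid: Level 11-13 × Category A = 12-20 months.
Probation check: level 12 ≤ 14 and category A ≤ D → eligible.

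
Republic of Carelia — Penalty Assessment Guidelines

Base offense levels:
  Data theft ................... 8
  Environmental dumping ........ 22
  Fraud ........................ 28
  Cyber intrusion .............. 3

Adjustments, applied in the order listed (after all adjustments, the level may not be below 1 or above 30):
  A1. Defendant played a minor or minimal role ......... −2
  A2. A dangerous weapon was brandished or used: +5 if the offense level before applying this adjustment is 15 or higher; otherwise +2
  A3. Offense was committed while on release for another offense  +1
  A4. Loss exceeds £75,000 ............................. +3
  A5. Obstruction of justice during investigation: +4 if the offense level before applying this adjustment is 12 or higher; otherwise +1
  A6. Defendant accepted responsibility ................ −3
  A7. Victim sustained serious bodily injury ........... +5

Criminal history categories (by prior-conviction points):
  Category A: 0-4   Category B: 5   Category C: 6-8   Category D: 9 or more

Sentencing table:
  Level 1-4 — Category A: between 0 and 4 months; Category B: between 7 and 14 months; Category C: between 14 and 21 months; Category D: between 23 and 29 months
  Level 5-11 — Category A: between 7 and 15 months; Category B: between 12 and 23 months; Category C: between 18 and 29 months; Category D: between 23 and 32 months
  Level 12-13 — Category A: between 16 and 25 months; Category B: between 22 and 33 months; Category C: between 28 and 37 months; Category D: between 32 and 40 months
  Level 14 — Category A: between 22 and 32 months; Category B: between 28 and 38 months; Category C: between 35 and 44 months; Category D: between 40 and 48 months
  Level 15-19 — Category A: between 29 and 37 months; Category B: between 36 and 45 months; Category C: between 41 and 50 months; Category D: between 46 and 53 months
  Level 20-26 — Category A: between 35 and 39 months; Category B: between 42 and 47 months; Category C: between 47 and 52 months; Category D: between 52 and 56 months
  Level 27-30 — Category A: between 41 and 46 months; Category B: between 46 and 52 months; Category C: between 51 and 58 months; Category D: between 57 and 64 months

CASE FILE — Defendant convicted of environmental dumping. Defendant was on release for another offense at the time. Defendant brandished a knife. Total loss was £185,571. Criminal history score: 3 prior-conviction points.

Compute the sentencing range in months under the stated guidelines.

Base offense level for environmental dumping: 22.
A2 applies (level before this adjustment is 22 ≥ 15, so +5): 22 + 5 = 27.
A3 applies: 27 + 1 = 28.
A4 applies: 28 + 3 = 31.
A5 does not apply.
A6 does not apply.
A7 does not apply.
Level 31 exceeds the maximum of 30; capped at 30.
Final offense level: 30.
Criminal history: 3 prior points → Category A (0-4).
Level 30 falls in the 27-30 band.
Grid: Level 27-30 × Category A = 41-46 months.

41-46 months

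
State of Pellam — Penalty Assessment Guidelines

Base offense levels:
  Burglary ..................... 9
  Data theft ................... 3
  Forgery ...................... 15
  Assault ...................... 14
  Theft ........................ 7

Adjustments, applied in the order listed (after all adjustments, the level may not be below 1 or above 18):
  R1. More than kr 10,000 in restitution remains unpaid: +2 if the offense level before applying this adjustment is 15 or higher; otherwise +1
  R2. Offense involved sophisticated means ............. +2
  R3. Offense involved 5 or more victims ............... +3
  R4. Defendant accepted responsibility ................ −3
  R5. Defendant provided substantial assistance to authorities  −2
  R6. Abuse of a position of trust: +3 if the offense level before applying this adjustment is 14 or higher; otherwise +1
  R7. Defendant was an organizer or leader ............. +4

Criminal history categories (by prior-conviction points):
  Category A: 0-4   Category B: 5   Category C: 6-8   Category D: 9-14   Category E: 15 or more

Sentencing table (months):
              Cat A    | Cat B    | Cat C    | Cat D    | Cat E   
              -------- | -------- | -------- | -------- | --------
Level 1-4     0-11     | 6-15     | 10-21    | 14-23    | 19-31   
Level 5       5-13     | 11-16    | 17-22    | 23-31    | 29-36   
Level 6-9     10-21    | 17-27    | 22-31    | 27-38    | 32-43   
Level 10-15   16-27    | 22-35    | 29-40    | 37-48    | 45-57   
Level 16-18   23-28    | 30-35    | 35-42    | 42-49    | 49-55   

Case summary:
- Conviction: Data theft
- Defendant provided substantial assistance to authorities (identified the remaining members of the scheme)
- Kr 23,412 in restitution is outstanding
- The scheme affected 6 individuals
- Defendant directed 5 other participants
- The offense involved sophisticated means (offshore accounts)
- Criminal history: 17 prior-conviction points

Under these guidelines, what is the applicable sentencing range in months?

Base offense level for data theft: 3.
R1 applies (level before this adjustment is 3 < 15, so +1): 3 + 1 = 4.
R2 applies: 4 + 2 = 6.
R3 applies: 6 + 3 = 9.
R4 does not apply.
R5 applies: 9 − 2 = 7.
R6 does not apply.
R7 applies: 7 + 4 = 11.
Final offense level: 11.
Criminal history: 17 prior points → Category E (15+).
Level 11 falls in the 10-15 band.
Grid: Level 10-15 × Category E = 45-57 months.

45-57 months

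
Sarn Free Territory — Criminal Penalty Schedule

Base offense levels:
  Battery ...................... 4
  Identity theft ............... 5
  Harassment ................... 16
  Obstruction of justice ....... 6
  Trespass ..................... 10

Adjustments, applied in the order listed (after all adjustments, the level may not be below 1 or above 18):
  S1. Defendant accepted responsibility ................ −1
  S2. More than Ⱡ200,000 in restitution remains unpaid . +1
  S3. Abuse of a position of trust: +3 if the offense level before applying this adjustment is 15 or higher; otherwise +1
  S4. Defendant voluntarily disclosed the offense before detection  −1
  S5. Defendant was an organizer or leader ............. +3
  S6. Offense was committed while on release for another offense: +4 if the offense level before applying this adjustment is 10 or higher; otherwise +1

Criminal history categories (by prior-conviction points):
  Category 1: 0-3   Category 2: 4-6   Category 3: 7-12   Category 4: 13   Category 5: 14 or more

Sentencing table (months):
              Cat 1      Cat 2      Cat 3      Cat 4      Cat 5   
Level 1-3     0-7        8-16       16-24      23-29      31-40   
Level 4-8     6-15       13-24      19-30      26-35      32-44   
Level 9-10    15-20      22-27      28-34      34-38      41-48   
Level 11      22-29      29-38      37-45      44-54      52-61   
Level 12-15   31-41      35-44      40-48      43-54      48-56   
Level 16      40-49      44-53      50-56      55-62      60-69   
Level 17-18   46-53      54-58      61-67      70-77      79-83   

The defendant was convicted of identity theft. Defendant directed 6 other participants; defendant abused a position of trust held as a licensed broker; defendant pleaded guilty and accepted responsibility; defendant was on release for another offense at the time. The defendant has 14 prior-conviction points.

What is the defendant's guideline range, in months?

Base offense level for identity theft: 5.
S1 applies: 5 − 1 = 4.
S2 does not apply.
S3 applies (level before this adjustment is 4 < 15, so +1): 4 + 1 = 5.
S5 applies: 5 + 3 = 8.
S6 applies (level before this adjustment is 8 < 10, so +1): 8 + 1 = 9.
Final offense level: 9.
Criminal history: 14 prior points → Category 5 (14+).
Level 9 falls in the 9-10 band.
Grid: Level 9-10 × Category 5 = 41-48 months.

41-48 months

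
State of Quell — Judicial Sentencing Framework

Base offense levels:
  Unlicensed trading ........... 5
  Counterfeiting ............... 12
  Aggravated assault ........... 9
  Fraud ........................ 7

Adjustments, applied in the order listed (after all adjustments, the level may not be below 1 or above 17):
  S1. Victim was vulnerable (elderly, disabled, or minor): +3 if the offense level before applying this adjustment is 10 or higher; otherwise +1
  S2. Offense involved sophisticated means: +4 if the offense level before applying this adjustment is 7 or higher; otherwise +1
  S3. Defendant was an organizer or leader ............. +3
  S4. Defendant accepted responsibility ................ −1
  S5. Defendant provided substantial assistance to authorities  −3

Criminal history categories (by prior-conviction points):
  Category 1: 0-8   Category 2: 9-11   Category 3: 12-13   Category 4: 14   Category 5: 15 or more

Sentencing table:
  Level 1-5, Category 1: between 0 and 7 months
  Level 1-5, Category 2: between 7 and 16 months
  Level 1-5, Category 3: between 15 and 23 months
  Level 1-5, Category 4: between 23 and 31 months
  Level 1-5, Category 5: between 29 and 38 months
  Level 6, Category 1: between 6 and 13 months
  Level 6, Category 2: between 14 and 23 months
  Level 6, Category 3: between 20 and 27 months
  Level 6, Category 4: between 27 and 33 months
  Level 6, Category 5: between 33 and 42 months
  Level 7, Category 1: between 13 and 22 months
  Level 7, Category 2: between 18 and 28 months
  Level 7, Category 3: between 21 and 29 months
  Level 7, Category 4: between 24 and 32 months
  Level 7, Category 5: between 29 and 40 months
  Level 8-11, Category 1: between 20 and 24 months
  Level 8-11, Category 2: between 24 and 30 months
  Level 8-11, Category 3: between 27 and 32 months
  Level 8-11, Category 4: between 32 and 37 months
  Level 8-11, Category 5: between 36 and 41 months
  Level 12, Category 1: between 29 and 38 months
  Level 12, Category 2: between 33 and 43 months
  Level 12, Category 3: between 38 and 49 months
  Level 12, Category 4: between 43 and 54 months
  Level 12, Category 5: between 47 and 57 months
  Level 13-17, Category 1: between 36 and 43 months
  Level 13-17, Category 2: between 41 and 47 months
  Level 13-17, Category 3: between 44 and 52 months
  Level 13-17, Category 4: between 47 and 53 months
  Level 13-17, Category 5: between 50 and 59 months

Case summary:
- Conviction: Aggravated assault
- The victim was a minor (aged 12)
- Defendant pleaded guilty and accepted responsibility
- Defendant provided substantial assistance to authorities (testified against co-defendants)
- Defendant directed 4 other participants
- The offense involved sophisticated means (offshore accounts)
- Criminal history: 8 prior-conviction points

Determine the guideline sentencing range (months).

36-43 months

Base offense level for aggravated assault: 9.
S1 applies (level before this adjustment is 9 < 10, so +1): 9 + 1 = 10.
S2 applies (level before this adjustment is 10 ≥ 7, so +4): 10 + 4 = 14.
S3 applies: 14 + 3 = 17.
S4 applies: 17 − 1 = 16.
S5 applies: 16 − 3 = 13.
Final offense level: 13.
Criminal history: 8 prior points → Category 1 (0-8).
Level 13 falls in the 13-17 band.
Grid: Level 13-17 × Category 1 = 36-43 months.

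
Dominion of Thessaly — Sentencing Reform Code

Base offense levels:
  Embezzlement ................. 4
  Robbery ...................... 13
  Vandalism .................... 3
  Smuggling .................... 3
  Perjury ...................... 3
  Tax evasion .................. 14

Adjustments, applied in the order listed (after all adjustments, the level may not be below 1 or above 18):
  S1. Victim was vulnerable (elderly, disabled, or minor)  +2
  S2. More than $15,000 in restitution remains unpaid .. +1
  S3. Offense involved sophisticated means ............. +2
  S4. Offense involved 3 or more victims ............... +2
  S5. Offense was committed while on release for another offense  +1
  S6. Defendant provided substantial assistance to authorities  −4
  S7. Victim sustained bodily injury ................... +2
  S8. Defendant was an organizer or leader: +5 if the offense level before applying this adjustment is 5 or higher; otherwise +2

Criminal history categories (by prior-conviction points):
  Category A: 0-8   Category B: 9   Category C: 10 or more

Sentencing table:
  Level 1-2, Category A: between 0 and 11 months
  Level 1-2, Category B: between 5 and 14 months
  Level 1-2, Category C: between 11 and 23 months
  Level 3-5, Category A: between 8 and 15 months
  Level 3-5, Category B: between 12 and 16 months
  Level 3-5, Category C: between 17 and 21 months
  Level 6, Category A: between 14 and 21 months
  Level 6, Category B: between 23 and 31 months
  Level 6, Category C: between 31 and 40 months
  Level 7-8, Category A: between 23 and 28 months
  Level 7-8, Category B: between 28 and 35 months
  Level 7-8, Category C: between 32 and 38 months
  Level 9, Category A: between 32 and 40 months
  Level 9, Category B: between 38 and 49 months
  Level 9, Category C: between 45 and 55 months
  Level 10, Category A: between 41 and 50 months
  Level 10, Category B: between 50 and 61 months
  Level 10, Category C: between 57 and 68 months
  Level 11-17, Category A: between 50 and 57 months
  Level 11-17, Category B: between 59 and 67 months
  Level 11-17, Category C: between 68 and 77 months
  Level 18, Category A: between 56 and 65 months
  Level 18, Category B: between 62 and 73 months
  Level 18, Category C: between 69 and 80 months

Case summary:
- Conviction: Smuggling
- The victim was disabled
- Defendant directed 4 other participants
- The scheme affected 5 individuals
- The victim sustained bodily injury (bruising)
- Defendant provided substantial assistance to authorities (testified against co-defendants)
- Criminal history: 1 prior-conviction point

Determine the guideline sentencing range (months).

41-50 months

Base offense level for smuggling: 3.
S1 applies: 3 + 2 = 5.
S3 does not apply.
S4 applies: 5 + 2 = 7.
S6 applies: 7 − 4 = 3.
S7 applies: 3 + 2 = 5.
S8 applies (level before this adjustment is 5 ≥ 5, so +5): 5 + 5 = 10.
Final offense level: 10.
Criminal history: 1 prior point → Category A (0-8).
Level 10 falls in the 10 band.
Grid: Level 10 × Category A = 41-50 months.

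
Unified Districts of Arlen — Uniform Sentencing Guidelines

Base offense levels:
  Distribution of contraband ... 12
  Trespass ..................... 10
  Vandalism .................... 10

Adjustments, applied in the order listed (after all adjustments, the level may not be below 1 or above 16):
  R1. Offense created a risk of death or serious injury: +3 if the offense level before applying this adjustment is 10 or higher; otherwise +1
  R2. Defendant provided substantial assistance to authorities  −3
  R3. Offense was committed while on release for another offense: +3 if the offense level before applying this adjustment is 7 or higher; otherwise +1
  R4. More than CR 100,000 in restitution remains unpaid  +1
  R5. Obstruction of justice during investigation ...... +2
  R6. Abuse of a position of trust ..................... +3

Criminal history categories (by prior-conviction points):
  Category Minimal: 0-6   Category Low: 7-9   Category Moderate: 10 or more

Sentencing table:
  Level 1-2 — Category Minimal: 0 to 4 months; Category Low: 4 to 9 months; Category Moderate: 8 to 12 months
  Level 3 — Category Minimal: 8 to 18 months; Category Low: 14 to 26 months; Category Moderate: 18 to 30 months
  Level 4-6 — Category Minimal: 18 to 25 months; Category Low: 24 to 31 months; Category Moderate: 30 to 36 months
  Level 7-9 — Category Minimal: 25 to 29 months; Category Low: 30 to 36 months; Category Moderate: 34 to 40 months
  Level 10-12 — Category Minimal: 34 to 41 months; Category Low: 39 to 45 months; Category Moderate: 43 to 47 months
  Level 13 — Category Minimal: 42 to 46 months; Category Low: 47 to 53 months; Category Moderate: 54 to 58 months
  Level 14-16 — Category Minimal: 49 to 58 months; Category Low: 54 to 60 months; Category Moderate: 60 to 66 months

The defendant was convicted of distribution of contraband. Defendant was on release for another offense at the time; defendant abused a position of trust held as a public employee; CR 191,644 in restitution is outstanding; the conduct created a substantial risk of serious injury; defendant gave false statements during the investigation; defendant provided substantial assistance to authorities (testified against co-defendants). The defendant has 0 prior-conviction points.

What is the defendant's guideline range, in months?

Base offense level for distribution of contraband: 12.
R1 applies (level before this adjustment is 12 ≥ 10, so +3): 12 + 3 = 15.
R2 applies: 15 − 3 = 12.
R3 applies (level before this adjustment is 12 ≥ 7, so +3): 12 + 3 = 15.
R4 applies: 15 + 1 = 16.
R5 applies: 16 + 2 = 18.
R6 applies: 18 + 3 = 21.
Level 21 exceeds the maximum of 16; capped at 16.
Final offense level: 16.
Criminal history: 0 prior points → Category Minimal (0-6).
Level 16 falls in the 14-16 band.
Grid: Level 14-16 × Category Minimal = 49-58 months.

49-58 months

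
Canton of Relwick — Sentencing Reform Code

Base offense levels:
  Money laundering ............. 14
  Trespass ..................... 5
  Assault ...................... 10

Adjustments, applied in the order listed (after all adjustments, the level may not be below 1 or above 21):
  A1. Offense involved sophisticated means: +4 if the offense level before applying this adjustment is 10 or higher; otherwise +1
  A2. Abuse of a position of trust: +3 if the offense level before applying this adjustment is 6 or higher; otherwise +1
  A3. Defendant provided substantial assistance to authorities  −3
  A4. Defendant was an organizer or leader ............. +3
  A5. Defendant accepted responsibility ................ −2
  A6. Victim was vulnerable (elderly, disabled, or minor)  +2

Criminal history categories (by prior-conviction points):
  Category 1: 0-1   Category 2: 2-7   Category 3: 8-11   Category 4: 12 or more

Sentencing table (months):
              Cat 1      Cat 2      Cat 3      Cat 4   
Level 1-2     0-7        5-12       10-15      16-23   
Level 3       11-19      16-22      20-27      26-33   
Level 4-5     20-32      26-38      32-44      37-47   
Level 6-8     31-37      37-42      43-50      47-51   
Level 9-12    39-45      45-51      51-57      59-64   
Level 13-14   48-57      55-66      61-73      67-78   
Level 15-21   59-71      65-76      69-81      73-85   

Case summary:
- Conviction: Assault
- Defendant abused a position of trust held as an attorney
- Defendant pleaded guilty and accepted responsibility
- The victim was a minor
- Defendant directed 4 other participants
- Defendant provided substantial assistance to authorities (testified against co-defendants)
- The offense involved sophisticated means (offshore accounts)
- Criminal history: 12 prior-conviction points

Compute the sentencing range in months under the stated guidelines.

Base offense level for assault: 10.
A1 applies (level before this adjustment is 10 ≥ 10, so +4): 10 + 4 = 14.
A2 applies (level before this adjustment is 14 ≥ 6, so +3): 14 + 3 = 17.
A3 applies: 17 − 3 = 14.
A4 applies: 14 + 3 = 17.
A5 applies: 17 − 2 = 15.
A6 applies: 15 + 2 = 17.
Final offense level: 17.
Criminal history: 12 prior points → Category 4 (12+).
Level 17 falls in the 15-21 band.
Grid: Level 15-21 × Category 4 = 73-85 months.

73-85 months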